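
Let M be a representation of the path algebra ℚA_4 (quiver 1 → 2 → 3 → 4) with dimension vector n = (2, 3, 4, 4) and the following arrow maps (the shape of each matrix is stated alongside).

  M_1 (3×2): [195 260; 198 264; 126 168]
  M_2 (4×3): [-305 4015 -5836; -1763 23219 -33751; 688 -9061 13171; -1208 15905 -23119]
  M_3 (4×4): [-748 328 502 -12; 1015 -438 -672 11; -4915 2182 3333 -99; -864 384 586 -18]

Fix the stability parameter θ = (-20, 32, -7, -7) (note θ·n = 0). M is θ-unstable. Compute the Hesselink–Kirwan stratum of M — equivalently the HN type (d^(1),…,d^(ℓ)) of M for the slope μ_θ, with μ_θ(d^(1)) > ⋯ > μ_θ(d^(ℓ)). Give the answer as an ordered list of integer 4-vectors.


Interval decomposition of M: I[1,1], I[1,4], I[2,3], I[2,4], I[3,4], I[4,4].
HN type (ℓ=4): μ^(1)=25/2; μ^(2)=6; μ^(3)=-7; μ^(4)=-20

((0, 1, 1, 0); (0, 2, 2, 2); (0, 0, 1, 2); (2, 0, 0, 0))


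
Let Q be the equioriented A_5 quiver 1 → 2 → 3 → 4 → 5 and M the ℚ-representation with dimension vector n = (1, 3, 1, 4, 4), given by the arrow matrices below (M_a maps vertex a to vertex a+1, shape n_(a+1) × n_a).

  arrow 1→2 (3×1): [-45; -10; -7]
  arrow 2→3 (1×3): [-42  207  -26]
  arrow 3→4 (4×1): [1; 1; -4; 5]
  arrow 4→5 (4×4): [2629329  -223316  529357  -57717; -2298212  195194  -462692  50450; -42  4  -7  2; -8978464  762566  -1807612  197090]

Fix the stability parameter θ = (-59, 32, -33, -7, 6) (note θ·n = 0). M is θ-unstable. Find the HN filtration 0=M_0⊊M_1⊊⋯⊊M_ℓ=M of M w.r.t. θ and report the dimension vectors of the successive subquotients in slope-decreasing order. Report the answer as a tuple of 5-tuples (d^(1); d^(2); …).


Interval decomposition of M: I[1,4], I[2,2]^2, I[4,5]^3, I[5,5].
HN type (ℓ=5): μ^(1)=32; μ^(2)=6; μ^(3)=-8/3; μ^(4)=-7; μ^(5)=-59

((0, 2, 0, 0, 0); (0, 0, 0, 0, 4); (0, 1, 1, 1, 0); (0, 0, 0, 3, 0); (1, 0, 0, 0, 0))


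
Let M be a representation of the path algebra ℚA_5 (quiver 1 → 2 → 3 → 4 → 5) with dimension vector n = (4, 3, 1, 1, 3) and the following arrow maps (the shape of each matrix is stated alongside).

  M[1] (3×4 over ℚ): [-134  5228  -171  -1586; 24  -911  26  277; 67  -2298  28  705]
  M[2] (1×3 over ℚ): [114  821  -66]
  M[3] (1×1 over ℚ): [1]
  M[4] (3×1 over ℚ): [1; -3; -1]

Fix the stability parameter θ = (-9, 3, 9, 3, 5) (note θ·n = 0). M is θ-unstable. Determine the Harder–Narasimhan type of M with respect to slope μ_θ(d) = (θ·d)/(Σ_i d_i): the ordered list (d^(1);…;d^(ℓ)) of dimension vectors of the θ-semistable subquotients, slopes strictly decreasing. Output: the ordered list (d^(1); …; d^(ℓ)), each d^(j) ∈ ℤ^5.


Interval decomposition of M: I[1,1], I[1,2]^2, I[1,5], I[5,5]^2.
HN type (ℓ=4): μ^(1)=17/3; μ^(2)=5; μ^(3)=3; μ^(4)=-9

((0, 0, 1, 1, 1); (0, 0, 0, 0, 2); (0, 3, 0, 0, 0); (4, 0, 0, 0, 0))


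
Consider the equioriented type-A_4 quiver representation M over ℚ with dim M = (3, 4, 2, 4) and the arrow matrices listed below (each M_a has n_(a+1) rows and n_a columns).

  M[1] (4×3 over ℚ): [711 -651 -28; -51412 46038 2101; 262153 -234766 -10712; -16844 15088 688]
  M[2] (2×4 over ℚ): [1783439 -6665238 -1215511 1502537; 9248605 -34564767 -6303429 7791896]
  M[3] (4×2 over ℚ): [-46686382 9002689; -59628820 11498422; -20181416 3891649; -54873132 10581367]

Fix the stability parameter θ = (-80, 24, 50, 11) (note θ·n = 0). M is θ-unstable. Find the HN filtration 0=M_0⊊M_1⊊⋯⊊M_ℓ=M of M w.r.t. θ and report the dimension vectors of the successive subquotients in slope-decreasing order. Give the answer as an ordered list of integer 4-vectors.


Barcode: M ≅ I[1,2], I[1,4]^2, I[2,2], I[4,4]^2. HN layers by μ_θ (4 steps, strictly decreasing):
  μ^(1)=61/2; μ^(2)=24; μ^(3)=11; μ^(4)=-80

((0, 0, 2, 2); (0, 4, 0, 0); (0, 0, 0, 2); (3, 0, 0, 0))


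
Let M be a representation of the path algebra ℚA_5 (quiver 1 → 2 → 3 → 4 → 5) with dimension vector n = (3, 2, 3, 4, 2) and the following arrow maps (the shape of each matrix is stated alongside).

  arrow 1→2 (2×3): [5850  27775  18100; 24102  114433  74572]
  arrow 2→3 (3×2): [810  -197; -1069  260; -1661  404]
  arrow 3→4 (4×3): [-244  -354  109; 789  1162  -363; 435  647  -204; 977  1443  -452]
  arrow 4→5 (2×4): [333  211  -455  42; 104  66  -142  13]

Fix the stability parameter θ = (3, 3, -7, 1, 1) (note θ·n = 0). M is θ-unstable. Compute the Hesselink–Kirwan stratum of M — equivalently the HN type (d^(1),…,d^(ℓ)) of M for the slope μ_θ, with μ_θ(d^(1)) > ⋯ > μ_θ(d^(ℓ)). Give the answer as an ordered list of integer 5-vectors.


Via rank(M_{q-1}∘⋯∘M_p): M ≅ I[1,1]^2, I[1,5], I[2,5], I[3,4], I[4,4].
μ_θ-semistable layers: μ^(1)=3; μ^(2)=1; μ^(3)=-1/3; μ^(4)=-2; μ^(5)=-7

((2, 0, 0, 0, 0); (0, 0, 0, 4, 2); (1, 1, 1, 0, 0); (0, 1, 1, 0, 0); (0, 0, 1, 0, 0))


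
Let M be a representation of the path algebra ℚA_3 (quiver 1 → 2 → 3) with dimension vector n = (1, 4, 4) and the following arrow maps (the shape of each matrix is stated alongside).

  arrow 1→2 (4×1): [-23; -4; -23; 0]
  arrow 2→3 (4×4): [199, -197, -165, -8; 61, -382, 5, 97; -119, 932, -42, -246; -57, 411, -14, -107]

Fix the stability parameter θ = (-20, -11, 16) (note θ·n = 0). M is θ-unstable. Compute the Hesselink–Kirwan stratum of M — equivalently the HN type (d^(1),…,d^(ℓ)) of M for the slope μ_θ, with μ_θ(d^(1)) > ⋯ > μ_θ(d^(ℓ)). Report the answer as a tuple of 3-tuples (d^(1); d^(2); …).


Via rank(M_{q-1}∘⋯∘M_p): M ≅ I[1,3], I[2,3]^3.
μ_θ-semistable layers: μ^(1)=16; μ^(2)=-11; μ^(3)=-20

((0, 0, 4); (0, 4, 0); (1, 0, 0))


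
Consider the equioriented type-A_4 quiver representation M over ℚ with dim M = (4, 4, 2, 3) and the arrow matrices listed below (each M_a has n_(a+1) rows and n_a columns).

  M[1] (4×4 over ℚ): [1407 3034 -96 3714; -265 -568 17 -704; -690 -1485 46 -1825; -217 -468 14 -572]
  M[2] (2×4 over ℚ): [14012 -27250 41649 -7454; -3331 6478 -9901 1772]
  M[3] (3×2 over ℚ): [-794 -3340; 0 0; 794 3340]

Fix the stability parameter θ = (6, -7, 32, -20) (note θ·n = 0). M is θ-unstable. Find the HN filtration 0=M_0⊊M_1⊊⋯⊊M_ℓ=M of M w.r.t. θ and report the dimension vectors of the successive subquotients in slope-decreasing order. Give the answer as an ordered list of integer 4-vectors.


Via rank(M_{q-1}∘⋯∘M_p): M ≅ I[1,2]^2, I[1,3], I[1,4], I[4,4]^2.
μ_θ-semistable layers: μ^(1)=32; μ^(2)=6; μ^(3)=-1/2; μ^(4)=-20

((0, 0, 1, 0); (0, 0, 1, 1); (4, 4, 0, 0); (0, 0, 0, 2))


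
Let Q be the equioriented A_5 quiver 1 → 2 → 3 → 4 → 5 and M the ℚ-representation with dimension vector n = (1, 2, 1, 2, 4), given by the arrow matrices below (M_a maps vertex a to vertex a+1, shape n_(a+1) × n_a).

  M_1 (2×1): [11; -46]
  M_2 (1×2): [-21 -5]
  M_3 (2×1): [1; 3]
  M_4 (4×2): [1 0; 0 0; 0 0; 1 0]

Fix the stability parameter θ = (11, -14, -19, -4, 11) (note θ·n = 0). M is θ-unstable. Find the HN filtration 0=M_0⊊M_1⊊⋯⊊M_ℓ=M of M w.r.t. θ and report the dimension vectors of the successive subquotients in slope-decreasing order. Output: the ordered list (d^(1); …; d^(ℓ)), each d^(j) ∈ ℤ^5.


Interval decomposition of M: I[1,5], I[2,2], I[4,4], I[5,5]^3.
HN type (ℓ=4): μ^(1)=11; μ^(2)=-4; μ^(3)=-22/3; μ^(4)=-14

((0, 0, 0, 0, 4); (0, 0, 0, 2, 0); (1, 1, 1, 0, 0); (0, 1, 0, 0, 0))


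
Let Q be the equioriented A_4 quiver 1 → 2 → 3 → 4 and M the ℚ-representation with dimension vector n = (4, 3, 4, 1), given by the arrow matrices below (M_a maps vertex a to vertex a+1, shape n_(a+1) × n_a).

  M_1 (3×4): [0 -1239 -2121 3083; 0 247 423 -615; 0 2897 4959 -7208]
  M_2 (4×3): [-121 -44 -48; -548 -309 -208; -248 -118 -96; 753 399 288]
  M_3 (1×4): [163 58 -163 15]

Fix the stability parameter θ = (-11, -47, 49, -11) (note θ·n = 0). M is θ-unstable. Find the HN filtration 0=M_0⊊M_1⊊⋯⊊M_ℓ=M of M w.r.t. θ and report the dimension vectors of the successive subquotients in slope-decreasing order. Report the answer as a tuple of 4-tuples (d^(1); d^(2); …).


Barcode: M ≅ I[1,1], I[1,2], I[1,3], I[1,4], I[3,3]^2. HN layers by μ_θ (4 steps, strictly decreasing):
  μ^(1)=49; μ^(2)=19; μ^(3)=-11; μ^(4)=-29

((0, 0, 3, 0); (0, 0, 1, 1); (1, 0, 0, 0); (3, 3, 0, 0))


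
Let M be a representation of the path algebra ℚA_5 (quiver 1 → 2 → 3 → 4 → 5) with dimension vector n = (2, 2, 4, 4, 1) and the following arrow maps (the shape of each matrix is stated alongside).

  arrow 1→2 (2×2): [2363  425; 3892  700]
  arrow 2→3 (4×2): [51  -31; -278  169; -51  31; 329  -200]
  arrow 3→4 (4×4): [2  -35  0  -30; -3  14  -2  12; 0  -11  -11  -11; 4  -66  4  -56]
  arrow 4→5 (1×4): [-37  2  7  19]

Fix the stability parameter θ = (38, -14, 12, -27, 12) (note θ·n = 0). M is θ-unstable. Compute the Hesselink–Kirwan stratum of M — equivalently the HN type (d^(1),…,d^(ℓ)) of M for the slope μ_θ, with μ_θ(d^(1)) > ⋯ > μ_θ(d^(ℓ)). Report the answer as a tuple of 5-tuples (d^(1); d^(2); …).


Barcode: M ≅ I[1,1], I[1,4], I[2,5], I[3,3], I[3,4], I[4,4]. HN layers by μ_θ (6 steps, strictly decreasing):
  μ^(1)=38; μ^(2)=12; μ^(3)=9/4; μ^(4)=-15/2; μ^(5)=-14; μ^(6)=-27

((1, 0, 0, 0, 0); (0, 0, 1, 0, 1); (1, 1, 1, 1, 0); (0, 0, 2, 2, 0); (0, 1, 0, 0, 0); (0, 0, 0, 1, 0))


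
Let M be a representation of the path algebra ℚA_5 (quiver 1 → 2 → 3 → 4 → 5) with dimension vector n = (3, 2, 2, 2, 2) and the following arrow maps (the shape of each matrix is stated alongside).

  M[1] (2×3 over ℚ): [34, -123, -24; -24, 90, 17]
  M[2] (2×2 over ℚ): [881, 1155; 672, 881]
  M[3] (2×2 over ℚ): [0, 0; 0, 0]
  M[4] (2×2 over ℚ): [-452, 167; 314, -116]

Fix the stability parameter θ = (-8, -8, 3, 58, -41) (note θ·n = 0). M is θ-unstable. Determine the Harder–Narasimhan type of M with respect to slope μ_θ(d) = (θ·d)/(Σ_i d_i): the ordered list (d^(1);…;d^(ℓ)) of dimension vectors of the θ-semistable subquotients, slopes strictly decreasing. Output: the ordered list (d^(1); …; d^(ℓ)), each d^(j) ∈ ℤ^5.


Barcode: M ≅ I[1,1], I[1,3]^2, I[4,5]^2. HN layers by μ_θ (3 steps, strictly decreasing):
  μ^(1)=17/2; μ^(2)=3; μ^(3)=-8

((0, 0, 0, 2, 2); (0, 0, 2, 0, 0); (3, 2, 0, 0, 0))


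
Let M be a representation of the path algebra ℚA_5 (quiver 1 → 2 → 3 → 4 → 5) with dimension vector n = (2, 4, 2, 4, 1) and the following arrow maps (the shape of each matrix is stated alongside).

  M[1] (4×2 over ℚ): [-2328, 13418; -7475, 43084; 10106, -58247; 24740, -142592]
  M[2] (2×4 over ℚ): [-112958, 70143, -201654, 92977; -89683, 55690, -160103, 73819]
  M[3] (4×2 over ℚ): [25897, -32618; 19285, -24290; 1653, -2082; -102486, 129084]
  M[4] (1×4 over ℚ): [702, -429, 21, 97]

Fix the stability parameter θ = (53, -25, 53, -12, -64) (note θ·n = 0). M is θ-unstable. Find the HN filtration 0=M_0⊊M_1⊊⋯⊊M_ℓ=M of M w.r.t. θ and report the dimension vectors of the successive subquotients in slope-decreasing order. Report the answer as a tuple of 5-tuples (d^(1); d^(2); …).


Barcode: M ≅ I[1,3], I[1,4], I[2,2]^2, I[4,4]^2, I[4,5]. HN layers by μ_θ (6 steps, strictly decreasing):
  μ^(1)=53; μ^(2)=41/2; μ^(3)=14; μ^(4)=-12; μ^(5)=-25; μ^(6)=-38

((0, 0, 1, 0, 0); (0, 0, 1, 1, 0); (2, 2, 0, 0, 0); (0, 0, 0, 2, 0); (0, 2, 0, 0, 0); (0, 0, 0, 1, 1))


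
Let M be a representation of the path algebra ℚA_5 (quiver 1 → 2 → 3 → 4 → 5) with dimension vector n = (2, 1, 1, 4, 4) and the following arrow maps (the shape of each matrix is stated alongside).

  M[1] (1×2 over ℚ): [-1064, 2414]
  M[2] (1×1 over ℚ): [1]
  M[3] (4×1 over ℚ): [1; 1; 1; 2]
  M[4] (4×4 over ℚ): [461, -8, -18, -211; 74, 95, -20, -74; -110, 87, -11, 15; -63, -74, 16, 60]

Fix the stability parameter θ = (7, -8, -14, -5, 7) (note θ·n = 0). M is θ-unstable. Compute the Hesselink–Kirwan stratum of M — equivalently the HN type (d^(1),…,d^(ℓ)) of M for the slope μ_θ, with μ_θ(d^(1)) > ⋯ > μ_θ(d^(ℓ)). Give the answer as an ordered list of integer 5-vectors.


Via rank(M_{q-1}∘⋯∘M_p): M ≅ I[1,1], I[1,5], I[4,5]^3.
μ_θ-semistable layers: μ^(1)=7; μ^(2)=-5

((1, 0, 0, 0, 4); (1, 1, 1, 4, 0))


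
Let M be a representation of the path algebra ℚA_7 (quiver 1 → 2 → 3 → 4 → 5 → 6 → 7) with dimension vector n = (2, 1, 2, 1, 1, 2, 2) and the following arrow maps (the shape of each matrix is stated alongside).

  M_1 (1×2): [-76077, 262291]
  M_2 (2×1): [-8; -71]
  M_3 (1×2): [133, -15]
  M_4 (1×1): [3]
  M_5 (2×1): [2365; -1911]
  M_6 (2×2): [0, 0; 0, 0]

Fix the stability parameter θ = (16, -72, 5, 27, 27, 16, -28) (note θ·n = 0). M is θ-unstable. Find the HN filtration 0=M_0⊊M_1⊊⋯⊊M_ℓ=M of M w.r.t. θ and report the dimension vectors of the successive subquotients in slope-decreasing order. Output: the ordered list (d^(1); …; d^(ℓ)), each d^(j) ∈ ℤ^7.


Interval decomposition of M: I[1,1], I[1,6], I[3,3], I[6,6], I[7,7]^2.
HN type (ℓ=4): μ^(1)=70/3; μ^(2)=16; μ^(3)=5; μ^(4)=-28

((0, 0, 0, 1, 1, 1, 0); (1, 0, 0, 0, 0, 1, 0); (0, 0, 2, 0, 0, 0, 0); (1, 1, 0, 0, 0, 0, 2))


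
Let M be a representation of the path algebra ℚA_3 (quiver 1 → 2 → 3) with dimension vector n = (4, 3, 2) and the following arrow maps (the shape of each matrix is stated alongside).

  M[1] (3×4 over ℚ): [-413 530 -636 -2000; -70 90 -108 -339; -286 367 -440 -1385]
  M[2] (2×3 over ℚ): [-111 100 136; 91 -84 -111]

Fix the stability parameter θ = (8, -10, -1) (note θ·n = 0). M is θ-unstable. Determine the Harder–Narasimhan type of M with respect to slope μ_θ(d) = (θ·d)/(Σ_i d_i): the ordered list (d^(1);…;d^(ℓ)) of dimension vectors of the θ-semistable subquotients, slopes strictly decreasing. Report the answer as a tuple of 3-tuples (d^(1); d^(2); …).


Via rank(M_{q-1}∘⋯∘M_p): M ≅ I[1,1], I[1,2], I[1,3]^2.
μ_θ-semistable layers: μ^(1)=8; μ^(2)=-1

((1, 0, 0); (3, 3, 2))


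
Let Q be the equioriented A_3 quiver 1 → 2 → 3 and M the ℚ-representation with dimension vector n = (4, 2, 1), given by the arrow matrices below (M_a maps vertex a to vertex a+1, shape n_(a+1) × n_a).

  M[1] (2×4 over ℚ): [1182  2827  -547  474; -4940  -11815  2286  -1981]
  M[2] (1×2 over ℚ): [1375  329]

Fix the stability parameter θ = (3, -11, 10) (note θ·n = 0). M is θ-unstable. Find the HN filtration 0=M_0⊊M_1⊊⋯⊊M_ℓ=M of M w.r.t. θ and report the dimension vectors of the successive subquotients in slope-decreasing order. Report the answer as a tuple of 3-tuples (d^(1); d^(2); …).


Interval decomposition of M: I[1,1]^2, I[1,2], I[1,3].
HN type (ℓ=3): μ^(1)=10; μ^(2)=3; μ^(3)=-4

((0, 0, 1); (2, 0, 0); (2, 2, 0))


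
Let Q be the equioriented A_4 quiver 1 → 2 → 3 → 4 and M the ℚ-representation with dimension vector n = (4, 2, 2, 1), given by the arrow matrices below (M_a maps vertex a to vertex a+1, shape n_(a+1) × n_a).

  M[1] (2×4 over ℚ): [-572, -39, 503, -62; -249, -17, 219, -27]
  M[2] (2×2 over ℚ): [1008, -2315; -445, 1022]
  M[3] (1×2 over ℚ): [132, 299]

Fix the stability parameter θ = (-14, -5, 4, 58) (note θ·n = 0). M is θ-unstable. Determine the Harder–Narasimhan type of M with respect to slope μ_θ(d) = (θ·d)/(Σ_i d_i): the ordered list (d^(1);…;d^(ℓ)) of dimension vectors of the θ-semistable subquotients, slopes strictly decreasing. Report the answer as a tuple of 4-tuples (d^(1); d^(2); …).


Interval decomposition of M: I[1,1]^2, I[1,3], I[1,4].
HN type (ℓ=4): μ^(1)=58; μ^(2)=4; μ^(3)=-5; μ^(4)=-14

((0, 0, 0, 1); (0, 0, 2, 0); (0, 2, 0, 0); (4, 0, 0, 0))


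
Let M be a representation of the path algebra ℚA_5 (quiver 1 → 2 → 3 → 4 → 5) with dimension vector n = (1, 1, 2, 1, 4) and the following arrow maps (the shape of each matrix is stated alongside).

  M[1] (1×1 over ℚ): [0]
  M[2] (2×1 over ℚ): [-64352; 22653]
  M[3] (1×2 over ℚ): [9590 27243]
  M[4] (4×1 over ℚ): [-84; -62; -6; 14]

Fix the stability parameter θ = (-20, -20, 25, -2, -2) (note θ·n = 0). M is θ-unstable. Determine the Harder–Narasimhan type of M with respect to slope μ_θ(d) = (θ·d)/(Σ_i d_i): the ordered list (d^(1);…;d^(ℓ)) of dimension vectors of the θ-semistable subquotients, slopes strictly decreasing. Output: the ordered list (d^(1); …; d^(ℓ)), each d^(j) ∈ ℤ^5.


Interval decomposition of M: I[1,1], I[2,5], I[3,3], I[5,5]^3.
HN type (ℓ=4): μ^(1)=25; μ^(2)=7; μ^(3)=-2; μ^(4)=-20

((0, 0, 1, 0, 0); (0, 0, 1, 1, 1); (0, 0, 0, 0, 3); (1, 1, 0, 0, 0))


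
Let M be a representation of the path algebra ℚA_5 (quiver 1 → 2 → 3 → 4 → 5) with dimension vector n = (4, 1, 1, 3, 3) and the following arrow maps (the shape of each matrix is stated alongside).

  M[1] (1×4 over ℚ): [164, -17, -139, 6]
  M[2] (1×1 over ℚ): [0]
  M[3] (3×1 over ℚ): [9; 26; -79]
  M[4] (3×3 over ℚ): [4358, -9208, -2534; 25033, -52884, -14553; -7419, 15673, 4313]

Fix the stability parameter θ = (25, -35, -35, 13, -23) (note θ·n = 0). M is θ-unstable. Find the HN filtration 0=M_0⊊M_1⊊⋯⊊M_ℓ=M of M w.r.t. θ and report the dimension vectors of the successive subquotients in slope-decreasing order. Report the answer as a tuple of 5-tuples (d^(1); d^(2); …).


Interval decomposition of M: I[1,1]^3, I[1,2], I[3,4], I[4,5]^2, I[5,5].
HN type (ℓ=5): μ^(1)=25; μ^(2)=13; μ^(3)=-5; μ^(4)=-23; μ^(5)=-35

((3, 0, 0, 0, 0); (0, 0, 0, 1, 0); (1, 1, 0, 2, 2); (0, 0, 0, 0, 1); (0, 0, 1, 0, 0))


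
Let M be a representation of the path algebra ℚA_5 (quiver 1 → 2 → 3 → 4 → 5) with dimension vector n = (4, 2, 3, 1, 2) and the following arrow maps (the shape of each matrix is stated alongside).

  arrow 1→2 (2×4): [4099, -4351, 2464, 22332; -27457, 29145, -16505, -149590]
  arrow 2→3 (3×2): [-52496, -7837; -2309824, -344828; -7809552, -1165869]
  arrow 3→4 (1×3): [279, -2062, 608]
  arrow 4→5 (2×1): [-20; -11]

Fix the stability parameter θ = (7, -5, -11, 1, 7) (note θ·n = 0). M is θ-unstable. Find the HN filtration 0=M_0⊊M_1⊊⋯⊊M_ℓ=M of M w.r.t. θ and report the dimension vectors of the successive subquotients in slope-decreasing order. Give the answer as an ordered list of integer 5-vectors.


Barcode: M ≅ I[1,1]^2, I[1,2], I[1,5], I[3,3]^2, I[5,5]. HN layers by μ_θ (4 steps, strictly decreasing):
  μ^(1)=7; μ^(2)=1; μ^(3)=-3; μ^(4)=-11

((2, 0, 0, 0, 2); (1, 1, 0, 1, 0); (1, 1, 1, 0, 0); (0, 0, 2, 0, 0))


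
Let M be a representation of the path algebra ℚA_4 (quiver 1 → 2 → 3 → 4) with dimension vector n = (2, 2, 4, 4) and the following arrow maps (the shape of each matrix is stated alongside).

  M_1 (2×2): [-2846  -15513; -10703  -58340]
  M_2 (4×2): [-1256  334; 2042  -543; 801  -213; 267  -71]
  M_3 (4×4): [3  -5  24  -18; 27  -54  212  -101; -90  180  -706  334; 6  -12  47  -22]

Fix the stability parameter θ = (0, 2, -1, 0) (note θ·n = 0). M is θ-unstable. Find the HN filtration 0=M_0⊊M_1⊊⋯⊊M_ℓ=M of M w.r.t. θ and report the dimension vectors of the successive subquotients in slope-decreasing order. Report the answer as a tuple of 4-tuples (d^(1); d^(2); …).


Barcode: M ≅ I[1,4]^2, I[3,3], I[3,4], I[4,4]. HN layers by μ_θ (3 steps, strictly decreasing):
  μ^(1)=1/3; μ^(2)=0; μ^(3)=-1

((0, 2, 2, 2); (2, 0, 0, 2); (0, 0, 2, 0))


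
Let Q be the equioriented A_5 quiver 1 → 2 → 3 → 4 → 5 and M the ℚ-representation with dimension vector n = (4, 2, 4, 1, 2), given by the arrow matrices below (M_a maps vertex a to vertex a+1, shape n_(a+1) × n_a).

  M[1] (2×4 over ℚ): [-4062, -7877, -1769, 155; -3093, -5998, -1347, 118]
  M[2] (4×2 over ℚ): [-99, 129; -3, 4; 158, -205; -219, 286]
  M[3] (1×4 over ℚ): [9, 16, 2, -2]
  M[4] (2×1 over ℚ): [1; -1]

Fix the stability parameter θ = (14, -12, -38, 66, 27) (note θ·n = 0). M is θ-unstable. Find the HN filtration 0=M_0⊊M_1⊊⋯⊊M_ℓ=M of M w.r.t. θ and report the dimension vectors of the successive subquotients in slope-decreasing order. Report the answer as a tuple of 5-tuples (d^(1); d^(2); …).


Interval decomposition of M: I[1,1]^2, I[1,3], I[1,5], I[3,3]^2, I[5,5].
HN type (ℓ=5): μ^(1)=93/2; μ^(2)=27; μ^(3)=14; μ^(4)=-12; μ^(5)=-38

((0, 0, 0, 1, 1); (0, 0, 0, 0, 1); (2, 0, 0, 0, 0); (2, 2, 2, 0, 0); (0, 0, 2, 0, 0))


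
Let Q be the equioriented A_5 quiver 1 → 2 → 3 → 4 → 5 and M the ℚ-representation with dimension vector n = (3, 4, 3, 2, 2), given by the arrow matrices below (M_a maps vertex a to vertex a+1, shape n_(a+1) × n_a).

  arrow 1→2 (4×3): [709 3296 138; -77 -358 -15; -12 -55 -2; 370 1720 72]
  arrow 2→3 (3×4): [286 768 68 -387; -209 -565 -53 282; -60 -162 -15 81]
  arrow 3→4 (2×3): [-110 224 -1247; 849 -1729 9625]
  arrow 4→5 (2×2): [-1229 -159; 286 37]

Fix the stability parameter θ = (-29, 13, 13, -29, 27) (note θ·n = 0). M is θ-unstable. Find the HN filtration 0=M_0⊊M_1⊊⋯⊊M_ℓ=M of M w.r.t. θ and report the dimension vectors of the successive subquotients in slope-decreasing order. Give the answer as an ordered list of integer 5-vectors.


Barcode: M ≅ I[1,2], I[1,5]^2, I[2,3]. HN layers by μ_θ (4 steps, strictly decreasing):
  μ^(1)=27; μ^(2)=13; μ^(3)=-1; μ^(4)=-29

((0, 0, 0, 0, 2); (0, 2, 1, 0, 0); (0, 2, 2, 2, 0); (3, 0, 0, 0, 0))


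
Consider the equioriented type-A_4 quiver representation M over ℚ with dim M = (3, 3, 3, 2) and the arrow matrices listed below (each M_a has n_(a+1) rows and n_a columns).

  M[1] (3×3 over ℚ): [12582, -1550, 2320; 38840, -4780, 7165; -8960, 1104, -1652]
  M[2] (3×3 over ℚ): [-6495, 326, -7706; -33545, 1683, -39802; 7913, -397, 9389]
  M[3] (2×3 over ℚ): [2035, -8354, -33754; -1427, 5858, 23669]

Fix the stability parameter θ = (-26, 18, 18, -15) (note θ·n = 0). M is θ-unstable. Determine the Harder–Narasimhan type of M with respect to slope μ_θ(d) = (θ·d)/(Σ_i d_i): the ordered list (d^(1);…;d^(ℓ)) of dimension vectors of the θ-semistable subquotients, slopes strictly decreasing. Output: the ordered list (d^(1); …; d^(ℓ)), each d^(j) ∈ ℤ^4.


Barcode: M ≅ I[1,1], I[1,4]^2, I[2,3]. HN layers by μ_θ (3 steps, strictly decreasing):
  μ^(1)=18; μ^(2)=7; μ^(3)=-26

((0, 1, 1, 0); (0, 2, 2, 2); (3, 0, 0, 0))


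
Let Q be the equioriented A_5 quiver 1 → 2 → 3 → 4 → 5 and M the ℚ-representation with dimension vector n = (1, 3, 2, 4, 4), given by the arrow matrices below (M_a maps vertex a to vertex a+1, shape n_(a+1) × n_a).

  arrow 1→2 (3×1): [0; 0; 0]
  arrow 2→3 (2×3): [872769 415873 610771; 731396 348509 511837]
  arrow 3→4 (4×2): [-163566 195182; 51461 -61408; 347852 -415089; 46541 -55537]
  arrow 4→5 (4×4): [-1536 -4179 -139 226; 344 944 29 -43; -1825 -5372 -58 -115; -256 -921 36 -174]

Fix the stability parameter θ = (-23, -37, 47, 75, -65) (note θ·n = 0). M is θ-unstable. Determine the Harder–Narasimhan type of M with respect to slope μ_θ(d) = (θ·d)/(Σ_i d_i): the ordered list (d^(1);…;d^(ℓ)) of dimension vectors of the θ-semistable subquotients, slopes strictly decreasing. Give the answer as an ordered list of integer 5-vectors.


Via rank(M_{q-1}∘⋯∘M_p): M ≅ I[1,1], I[2,2], I[2,5]^2, I[4,5]^2.
μ_θ-semistable layers: μ^(1)=19; μ^(2)=5; μ^(3)=-23; μ^(4)=-37

((0, 0, 2, 2, 2); (0, 0, 0, 2, 2); (1, 0, 0, 0, 0); (0, 3, 0, 0, 0))


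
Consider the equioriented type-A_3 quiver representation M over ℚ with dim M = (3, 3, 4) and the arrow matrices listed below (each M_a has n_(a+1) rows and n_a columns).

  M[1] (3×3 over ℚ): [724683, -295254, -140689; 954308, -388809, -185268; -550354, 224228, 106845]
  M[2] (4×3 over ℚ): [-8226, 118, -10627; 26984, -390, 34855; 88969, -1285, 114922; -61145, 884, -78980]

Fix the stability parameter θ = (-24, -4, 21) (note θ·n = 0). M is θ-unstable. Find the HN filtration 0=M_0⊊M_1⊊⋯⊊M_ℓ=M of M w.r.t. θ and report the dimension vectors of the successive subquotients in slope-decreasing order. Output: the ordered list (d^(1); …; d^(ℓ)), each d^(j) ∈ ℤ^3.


Via rank(M_{q-1}∘⋯∘M_p): M ≅ I[1,3]^3, I[3,3].
μ_θ-semistable layers: μ^(1)=21; μ^(2)=-4; μ^(3)=-24

((0, 0, 4); (0, 3, 0); (3, 0, 0))


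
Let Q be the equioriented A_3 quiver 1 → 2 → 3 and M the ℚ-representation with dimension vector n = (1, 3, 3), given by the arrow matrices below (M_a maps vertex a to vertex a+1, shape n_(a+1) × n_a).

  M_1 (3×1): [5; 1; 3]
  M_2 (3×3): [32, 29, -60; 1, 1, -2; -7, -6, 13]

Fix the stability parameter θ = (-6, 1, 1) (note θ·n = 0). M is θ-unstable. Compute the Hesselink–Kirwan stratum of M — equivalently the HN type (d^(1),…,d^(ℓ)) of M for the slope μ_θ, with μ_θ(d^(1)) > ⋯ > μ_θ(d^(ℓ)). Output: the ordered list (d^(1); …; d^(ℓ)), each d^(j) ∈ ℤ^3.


Barcode: M ≅ I[1,3], I[2,3]^2. HN layers by μ_θ (2 steps, strictly decreasing):
  μ^(1)=1; μ^(2)=-6

((0, 3, 3); (1, 0, 0))


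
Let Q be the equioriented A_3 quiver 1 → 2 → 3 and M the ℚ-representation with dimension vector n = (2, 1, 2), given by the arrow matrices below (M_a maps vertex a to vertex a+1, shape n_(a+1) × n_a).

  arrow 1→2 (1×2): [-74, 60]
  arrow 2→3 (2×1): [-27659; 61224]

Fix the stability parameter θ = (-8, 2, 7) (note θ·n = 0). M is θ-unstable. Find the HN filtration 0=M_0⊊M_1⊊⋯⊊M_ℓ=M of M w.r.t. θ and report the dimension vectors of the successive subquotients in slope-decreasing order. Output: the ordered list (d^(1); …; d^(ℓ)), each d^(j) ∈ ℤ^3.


Barcode: M ≅ I[1,1], I[1,3], I[3,3]. HN layers by μ_θ (3 steps, strictly decreasing):
  μ^(1)=7; μ^(2)=2; μ^(3)=-8

((0, 0, 2); (0, 1, 0); (2, 0, 0))


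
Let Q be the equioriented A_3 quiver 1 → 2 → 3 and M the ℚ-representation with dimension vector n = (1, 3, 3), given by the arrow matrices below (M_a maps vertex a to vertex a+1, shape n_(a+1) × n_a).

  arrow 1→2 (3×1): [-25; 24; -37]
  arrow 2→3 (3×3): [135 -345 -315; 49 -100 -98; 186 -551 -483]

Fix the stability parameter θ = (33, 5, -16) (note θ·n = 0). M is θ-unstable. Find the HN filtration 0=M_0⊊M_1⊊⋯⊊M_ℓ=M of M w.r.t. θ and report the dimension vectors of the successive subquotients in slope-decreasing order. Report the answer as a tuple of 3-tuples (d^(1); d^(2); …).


Interval decomposition of M: I[1,3], I[2,2], I[2,3], I[3,3].
HN type (ℓ=4): μ^(1)=22/3; μ^(2)=5; μ^(3)=-11/2; μ^(4)=-16

((1, 1, 1); (0, 1, 0); (0, 1, 1); (0, 0, 1))


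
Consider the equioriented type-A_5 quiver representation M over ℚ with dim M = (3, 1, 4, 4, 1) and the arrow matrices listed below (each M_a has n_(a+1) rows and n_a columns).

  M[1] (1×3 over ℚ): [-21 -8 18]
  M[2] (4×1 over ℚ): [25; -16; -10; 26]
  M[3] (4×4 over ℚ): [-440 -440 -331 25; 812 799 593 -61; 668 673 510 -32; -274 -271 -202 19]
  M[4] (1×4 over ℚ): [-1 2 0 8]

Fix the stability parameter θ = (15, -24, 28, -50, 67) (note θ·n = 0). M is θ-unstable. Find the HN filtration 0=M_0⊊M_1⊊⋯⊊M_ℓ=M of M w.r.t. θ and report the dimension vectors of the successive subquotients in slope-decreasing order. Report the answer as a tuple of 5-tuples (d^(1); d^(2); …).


Via rank(M_{q-1}∘⋯∘M_p): M ≅ I[1,1]^2, I[1,3], I[3,4]^2, I[3,5], I[4,4].
μ_θ-semistable layers: μ^(1)=67; μ^(2)=28; μ^(3)=15; μ^(4)=-9/2; μ^(5)=-11; μ^(6)=-50

((0, 0, 0, 0, 1); (0, 0, 1, 0, 0); (2, 0, 0, 0, 0); (1, 1, 0, 0, 0); (0, 0, 3, 3, 0); (0, 0, 0, 1, 0))


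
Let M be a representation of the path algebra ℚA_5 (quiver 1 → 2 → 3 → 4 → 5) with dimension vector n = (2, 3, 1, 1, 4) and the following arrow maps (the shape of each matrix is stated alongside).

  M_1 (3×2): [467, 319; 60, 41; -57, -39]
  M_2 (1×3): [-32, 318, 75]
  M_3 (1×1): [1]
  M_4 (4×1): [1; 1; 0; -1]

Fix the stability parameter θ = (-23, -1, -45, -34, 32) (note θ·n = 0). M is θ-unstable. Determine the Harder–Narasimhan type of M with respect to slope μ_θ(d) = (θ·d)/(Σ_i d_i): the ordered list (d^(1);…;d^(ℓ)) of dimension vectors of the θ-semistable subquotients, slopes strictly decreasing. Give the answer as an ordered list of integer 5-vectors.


Interval decomposition of M: I[1,2], I[1,5], I[2,2], I[5,5]^3.
HN type (ℓ=4): μ^(1)=32; μ^(2)=-1; μ^(3)=-23; μ^(4)=-103/4

((0, 0, 0, 0, 4); (0, 2, 0, 0, 0); (1, 0, 0, 0, 0); (1, 1, 1, 1, 0))


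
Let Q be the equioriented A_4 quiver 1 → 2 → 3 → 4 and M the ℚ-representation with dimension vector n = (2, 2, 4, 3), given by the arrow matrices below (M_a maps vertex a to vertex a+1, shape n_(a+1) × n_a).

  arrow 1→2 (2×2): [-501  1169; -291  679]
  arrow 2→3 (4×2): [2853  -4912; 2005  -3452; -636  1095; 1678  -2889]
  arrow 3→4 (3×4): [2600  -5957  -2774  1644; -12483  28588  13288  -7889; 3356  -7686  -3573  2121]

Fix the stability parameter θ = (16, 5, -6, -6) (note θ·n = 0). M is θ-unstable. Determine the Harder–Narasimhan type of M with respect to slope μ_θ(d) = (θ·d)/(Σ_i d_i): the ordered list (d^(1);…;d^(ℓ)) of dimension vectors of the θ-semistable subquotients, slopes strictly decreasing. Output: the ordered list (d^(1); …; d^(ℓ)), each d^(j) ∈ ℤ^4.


Via rank(M_{q-1}∘⋯∘M_p): M ≅ I[1,1], I[1,4], I[2,4], I[3,3], I[3,4].
μ_θ-semistable layers: μ^(1)=16; μ^(2)=9/4; μ^(3)=-7/3; μ^(4)=-6

((1, 0, 0, 0); (1, 1, 1, 1); (0, 1, 1, 1); (0, 0, 2, 1))


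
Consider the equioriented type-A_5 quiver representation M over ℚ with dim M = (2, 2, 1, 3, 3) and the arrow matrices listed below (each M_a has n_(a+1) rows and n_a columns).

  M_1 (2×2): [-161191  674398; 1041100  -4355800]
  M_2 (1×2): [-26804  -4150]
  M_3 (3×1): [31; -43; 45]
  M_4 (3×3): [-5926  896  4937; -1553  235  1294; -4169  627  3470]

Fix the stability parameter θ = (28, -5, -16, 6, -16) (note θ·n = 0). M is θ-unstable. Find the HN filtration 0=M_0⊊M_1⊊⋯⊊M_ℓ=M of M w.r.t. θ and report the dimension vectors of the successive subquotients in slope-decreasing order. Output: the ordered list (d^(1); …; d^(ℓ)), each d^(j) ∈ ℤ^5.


Via rank(M_{q-1}∘⋯∘M_p): M ≅ I[1,1], I[1,5], I[2,2], I[4,4], I[4,5], I[5,5].
μ_θ-semistable layers: μ^(1)=28; μ^(2)=6; μ^(3)=-3/5; μ^(4)=-5; μ^(5)=-16

((1, 0, 0, 0, 0); (0, 0, 0, 1, 0); (1, 1, 1, 1, 1); (0, 1, 0, 1, 1); (0, 0, 0, 0, 1))


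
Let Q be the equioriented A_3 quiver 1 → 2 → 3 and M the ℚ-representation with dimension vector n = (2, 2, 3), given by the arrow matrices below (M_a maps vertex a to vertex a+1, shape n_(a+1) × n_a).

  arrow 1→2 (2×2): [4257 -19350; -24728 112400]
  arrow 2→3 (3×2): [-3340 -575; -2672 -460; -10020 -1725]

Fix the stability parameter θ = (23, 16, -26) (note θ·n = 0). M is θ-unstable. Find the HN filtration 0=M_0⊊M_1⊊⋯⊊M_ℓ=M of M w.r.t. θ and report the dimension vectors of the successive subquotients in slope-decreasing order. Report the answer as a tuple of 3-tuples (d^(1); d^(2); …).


Interval decomposition of M: I[1,1], I[1,3], I[2,2], I[3,3]^2.
HN type (ℓ=4): μ^(1)=23; μ^(2)=16; μ^(3)=13/3; μ^(4)=-26

((1, 0, 0); (0, 1, 0); (1, 1, 1); (0, 0, 2))


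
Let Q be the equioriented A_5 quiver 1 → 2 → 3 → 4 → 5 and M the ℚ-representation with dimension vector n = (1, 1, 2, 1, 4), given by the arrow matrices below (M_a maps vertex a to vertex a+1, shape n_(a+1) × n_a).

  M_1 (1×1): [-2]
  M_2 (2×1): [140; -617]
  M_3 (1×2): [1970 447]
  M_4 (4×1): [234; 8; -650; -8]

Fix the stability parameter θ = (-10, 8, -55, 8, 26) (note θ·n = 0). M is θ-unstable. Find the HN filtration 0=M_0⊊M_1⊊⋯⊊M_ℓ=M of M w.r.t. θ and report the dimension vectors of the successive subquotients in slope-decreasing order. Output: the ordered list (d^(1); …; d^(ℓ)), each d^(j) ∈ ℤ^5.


Via rank(M_{q-1}∘⋯∘M_p): M ≅ I[1,5], I[3,3], I[5,5]^3.
μ_θ-semistable layers: μ^(1)=26; μ^(2)=8; μ^(3)=-19; μ^(4)=-55

((0, 0, 0, 0, 4); (0, 0, 0, 1, 0); (1, 1, 1, 0, 0); (0, 0, 1, 0, 0))


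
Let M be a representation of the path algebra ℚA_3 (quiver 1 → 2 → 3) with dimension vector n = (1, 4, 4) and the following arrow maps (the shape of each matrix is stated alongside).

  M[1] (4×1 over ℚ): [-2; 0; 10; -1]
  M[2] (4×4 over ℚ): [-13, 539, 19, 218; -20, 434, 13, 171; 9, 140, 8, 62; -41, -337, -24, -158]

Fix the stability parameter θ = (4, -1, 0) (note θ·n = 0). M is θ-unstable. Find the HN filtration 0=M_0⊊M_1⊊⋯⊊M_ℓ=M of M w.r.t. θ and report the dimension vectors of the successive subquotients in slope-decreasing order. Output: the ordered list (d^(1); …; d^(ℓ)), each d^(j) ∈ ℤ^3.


Via rank(M_{q-1}∘⋯∘M_p): M ≅ I[1,3], I[2,3]^3.
μ_θ-semistable layers: μ^(1)=1; μ^(2)=0; μ^(3)=-1

((1, 1, 1); (0, 0, 3); (0, 3, 0))


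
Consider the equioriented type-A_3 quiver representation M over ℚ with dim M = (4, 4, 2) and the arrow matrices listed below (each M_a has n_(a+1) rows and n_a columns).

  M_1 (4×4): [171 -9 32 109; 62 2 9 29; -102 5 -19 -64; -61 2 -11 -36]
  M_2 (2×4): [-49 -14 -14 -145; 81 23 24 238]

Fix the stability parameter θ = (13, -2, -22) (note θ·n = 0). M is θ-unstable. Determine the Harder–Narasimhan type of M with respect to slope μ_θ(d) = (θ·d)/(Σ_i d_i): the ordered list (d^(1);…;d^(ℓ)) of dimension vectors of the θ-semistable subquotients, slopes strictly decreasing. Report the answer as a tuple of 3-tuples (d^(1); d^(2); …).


Interval decomposition of M: I[1,2]^2, I[1,3]^2.
HN type (ℓ=2): μ^(1)=11/2; μ^(2)=-11/3

((2, 2, 0); (2, 2, 2))


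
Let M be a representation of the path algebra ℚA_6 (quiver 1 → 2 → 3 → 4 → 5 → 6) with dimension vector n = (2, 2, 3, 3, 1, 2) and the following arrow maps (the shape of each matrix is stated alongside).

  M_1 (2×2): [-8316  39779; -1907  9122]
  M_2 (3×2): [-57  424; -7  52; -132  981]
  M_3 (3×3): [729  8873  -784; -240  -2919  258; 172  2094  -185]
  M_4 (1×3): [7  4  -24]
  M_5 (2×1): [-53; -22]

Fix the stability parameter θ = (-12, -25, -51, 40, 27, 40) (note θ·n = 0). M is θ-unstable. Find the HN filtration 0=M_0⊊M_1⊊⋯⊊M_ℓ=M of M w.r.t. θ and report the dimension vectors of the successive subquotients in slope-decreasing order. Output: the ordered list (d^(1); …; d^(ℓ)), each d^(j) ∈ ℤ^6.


Barcode: M ≅ I[1,4], I[1,6], I[3,4], I[6,6]. HN layers by μ_θ (4 steps, strictly decreasing):
  μ^(1)=40; μ^(2)=67/2; μ^(3)=-88/3; μ^(4)=-51

((0, 0, 0, 2, 0, 2); (0, 0, 0, 1, 1, 0); (2, 2, 2, 0, 0, 0); (0, 0, 1, 0, 0, 0))


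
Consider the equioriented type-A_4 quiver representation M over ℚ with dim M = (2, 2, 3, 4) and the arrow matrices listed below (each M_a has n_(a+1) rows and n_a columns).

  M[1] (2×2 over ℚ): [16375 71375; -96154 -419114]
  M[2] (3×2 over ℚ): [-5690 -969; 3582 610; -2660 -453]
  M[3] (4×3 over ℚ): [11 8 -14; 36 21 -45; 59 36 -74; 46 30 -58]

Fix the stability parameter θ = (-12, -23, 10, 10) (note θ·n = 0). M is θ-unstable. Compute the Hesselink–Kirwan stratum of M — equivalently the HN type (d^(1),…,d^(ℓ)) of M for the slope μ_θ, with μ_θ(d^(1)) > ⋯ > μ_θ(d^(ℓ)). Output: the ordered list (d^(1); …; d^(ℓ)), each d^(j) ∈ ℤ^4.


Interval decomposition of M: I[1,1], I[1,4], I[2,3], I[3,4], I[4,4]^2.
HN type (ℓ=4): μ^(1)=10; μ^(2)=-12; μ^(3)=-35/2; μ^(4)=-23

((0, 0, 3, 4); (1, 0, 0, 0); (1, 1, 0, 0); (0, 1, 0, 0))


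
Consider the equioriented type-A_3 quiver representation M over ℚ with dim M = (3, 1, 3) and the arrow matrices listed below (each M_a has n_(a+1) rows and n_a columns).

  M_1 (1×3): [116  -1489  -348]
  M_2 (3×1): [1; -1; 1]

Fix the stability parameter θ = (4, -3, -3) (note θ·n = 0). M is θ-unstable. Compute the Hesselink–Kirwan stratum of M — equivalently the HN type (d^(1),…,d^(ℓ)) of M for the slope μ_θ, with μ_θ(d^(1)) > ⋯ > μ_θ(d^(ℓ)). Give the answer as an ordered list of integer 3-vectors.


Via rank(M_{q-1}∘⋯∘M_p): M ≅ I[1,1]^2, I[1,3], I[3,3]^2.
μ_θ-semistable layers: μ^(1)=4; μ^(2)=-2/3; μ^(3)=-3

((2, 0, 0); (1, 1, 1); (0, 0, 2))


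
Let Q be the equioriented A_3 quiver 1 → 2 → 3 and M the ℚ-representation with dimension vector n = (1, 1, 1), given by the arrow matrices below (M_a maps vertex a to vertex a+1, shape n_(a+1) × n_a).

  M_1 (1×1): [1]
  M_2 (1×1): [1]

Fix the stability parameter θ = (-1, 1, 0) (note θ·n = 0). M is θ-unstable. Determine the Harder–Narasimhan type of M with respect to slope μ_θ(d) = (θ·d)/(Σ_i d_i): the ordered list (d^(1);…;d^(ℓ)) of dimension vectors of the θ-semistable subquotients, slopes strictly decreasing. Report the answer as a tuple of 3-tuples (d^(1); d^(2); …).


Barcode: M ≅ I[1,3]. HN layers by μ_θ (2 steps, strictly decreasing):
  μ^(1)=1/2; μ^(2)=-1

((0, 1, 1); (1, 0, 0))


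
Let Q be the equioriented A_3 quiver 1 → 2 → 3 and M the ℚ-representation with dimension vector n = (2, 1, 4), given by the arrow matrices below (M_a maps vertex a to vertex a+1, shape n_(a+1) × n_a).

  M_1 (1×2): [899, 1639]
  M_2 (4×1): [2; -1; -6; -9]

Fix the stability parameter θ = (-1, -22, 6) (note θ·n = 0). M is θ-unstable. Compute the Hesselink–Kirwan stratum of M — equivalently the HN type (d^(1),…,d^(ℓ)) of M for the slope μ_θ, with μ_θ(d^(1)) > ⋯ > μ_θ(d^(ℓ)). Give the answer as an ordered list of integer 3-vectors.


Interval decomposition of M: I[1,1], I[1,3], I[3,3]^3.
HN type (ℓ=3): μ^(1)=6; μ^(2)=-1; μ^(3)=-23/2

((0, 0, 4); (1, 0, 0); (1, 1, 0))


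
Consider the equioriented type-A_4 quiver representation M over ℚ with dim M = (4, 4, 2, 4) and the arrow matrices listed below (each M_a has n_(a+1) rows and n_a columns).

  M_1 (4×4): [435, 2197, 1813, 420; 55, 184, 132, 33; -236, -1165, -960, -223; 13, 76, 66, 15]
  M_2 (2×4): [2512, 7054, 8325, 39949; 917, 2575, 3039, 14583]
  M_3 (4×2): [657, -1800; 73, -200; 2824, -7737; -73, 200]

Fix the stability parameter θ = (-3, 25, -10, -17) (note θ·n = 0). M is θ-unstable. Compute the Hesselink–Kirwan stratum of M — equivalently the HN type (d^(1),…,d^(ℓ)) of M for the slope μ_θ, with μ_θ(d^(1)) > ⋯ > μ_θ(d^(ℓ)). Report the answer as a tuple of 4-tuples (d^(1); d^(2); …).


Interval decomposition of M: I[1,1], I[1,2], I[1,4]^2, I[2,2], I[4,4]^2.
HN type (ℓ=4): μ^(1)=25; μ^(2)=-2/3; μ^(3)=-3; μ^(4)=-17

((0, 2, 0, 0); (0, 2, 2, 2); (4, 0, 0, 0); (0, 0, 0, 2))


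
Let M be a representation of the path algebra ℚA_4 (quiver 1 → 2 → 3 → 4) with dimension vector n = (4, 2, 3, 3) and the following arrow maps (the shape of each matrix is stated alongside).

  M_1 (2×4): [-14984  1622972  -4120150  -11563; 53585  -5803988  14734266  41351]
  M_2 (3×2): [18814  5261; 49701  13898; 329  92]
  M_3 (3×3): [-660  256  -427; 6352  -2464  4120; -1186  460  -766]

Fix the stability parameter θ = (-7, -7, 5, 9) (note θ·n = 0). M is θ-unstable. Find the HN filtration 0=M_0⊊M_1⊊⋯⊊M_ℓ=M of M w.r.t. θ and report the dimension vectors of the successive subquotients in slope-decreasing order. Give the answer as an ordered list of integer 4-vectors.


Barcode: M ≅ I[1,1]^2, I[1,4]^2, I[3,3], I[4,4]. HN layers by μ_θ (3 steps, strictly decreasing):
  μ^(1)=9; μ^(2)=5; μ^(3)=-7

((0, 0, 0, 3); (0, 0, 3, 0); (4, 2, 0, 0))


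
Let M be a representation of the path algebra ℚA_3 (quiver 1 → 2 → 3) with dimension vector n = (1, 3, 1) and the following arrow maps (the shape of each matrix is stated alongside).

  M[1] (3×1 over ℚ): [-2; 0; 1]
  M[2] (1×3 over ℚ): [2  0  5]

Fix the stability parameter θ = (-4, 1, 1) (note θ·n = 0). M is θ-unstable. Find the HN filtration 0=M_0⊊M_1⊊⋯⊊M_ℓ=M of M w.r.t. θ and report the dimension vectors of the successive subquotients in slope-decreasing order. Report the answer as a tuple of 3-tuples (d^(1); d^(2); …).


Interval decomposition of M: I[1,3], I[2,2]^2.
HN type (ℓ=2): μ^(1)=1; μ^(2)=-4

((0, 3, 1); (1, 0, 0))
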